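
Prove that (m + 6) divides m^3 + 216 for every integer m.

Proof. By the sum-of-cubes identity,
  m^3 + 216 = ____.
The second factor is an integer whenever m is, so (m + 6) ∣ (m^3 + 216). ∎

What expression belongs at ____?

Polynomial division of m^3 + 216 by m + 6 leaves remainder 0 and quotient m^2 - 6m + 36.
Hence m^3 + 216 = (m + 6)(m^2 - 6m + 36).

(m + 6)(m^2 - 6m + 36)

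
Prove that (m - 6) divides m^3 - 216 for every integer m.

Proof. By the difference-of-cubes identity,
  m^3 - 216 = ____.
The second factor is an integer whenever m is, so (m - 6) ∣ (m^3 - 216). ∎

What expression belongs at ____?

(m - 6)(m^2 + 6m + 36)

a^3 - b^3 = (a - b)(a^2 + ab + b^2). With a = m, b = 6:
m^3 - 216 = (m - 6)(m^2 + 6m + 36).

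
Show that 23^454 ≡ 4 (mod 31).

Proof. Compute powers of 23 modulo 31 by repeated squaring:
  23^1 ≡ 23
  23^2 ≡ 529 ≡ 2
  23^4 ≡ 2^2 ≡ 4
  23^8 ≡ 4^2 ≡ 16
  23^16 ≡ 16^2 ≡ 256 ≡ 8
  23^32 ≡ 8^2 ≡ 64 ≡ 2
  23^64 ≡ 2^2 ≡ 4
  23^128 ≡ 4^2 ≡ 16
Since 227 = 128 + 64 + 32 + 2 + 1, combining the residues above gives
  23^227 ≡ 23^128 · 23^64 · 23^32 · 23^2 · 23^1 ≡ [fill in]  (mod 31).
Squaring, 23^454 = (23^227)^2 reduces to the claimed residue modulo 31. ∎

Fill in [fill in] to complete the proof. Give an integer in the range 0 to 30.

23^128 · 23^64 · 23^32 · 23^2 · 23^1 ≡ 16 · 4 · 2 · 2 · 23 = 5888.
5888 mod 31 = 29, so 23^227 ≡ 29 (mod 31).

29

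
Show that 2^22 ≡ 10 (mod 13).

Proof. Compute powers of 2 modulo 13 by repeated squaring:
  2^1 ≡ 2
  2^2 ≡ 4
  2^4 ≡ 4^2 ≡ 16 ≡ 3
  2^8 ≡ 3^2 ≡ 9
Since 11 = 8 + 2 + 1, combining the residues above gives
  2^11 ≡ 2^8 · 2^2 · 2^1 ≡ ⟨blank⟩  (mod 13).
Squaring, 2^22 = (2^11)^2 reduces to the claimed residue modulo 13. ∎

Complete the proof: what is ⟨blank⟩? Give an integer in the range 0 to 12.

2^8 · 2^2 · 2^1 ≡ 9 · 4 · 2 = 72.
72 mod 13 = 7, so 2^11 ≡ 7 (mod 13).

7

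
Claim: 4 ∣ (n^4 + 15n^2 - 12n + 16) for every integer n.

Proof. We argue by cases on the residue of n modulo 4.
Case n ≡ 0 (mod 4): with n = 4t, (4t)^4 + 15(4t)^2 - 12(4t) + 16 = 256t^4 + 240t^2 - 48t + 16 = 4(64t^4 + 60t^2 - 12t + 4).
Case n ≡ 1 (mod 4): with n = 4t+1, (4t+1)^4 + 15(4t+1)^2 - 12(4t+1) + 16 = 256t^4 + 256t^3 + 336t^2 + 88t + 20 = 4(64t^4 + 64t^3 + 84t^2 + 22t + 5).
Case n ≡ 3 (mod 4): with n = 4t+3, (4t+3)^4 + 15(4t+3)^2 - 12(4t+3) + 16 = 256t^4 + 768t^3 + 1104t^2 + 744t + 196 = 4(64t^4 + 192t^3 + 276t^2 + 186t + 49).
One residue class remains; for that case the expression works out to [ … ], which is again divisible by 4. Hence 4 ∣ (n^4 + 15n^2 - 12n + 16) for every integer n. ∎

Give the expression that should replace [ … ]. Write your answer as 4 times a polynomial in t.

4(64t^4 + 128t^3 + 156t^2 + 80t + 17)

The residues treated are {0, 1, 3}, so the missing case is n ≡ 2 (mod 4); write n = 4t+2.
Then (4t+2)^4 + 15(4t+2)^2 - 12(4t+2) + 16 = 256t^4 + 512t^3 + 624t^2 + 320t + 68 = 4(64t^4 + 128t^3 + 156t^2 + 80t + 17).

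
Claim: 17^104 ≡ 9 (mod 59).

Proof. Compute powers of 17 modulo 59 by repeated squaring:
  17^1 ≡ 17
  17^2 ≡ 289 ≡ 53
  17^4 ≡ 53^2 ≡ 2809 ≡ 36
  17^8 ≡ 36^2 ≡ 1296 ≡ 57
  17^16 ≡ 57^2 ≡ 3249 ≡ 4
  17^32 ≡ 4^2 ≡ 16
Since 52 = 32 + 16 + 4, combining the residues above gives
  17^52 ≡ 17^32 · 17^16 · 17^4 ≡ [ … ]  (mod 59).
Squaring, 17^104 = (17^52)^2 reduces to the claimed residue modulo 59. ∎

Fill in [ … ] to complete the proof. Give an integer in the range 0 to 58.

Multiply the listed residues: 16 · 4 · 36 = 64 → 2304.
Reducing modulo 59: 2304 = 39·59 + 3, so 17^52 ≡ 3.

3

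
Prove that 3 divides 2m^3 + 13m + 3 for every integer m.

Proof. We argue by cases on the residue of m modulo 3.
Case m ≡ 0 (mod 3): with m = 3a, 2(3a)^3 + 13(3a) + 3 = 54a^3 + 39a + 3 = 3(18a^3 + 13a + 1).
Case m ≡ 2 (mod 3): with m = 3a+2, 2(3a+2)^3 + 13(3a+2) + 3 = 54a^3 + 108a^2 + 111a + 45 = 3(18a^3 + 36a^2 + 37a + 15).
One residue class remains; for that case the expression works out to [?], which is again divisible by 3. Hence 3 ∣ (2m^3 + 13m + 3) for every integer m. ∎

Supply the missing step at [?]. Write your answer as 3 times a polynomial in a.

3(18a^3 + 18a^2 + 19a + 6)

The residues treated are {0, 2}, so the missing case is m ≡ 1 (mod 3); write m = 3a+1.
Then 2(3a+1)^3 + 13(3a+1) + 3 = 54a^3 + 54a^2 + 57a + 18 = 3(18a^3 + 18a^2 + 19a + 6).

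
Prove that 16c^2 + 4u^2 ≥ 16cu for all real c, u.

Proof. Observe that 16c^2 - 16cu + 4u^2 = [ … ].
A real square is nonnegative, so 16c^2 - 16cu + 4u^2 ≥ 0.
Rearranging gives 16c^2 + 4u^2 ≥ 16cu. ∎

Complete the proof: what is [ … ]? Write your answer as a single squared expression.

16c^2 - 16cu + 4u^2 is a perfect-square trinomial: the outer terms are (4c)^2 and (2u)^2, and the cross term is -2·4c·2u.
So 16c^2 - 16cu + 4u^2 = (4c - 2u)^2 ≥ 0.

(4c - 2u)^2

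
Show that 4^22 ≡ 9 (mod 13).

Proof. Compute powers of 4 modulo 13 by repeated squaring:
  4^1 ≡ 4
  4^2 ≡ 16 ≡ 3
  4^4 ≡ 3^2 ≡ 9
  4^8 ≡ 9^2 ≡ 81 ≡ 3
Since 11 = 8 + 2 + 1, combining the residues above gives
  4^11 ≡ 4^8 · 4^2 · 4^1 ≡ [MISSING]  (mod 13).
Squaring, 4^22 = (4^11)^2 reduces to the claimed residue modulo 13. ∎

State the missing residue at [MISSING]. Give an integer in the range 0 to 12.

Multiply the listed residues: 3 · 3 · 4 = 9 → 36.
Reducing modulo 13: 36 = 2·13 + 10, so 4^11 ≡ 10.

10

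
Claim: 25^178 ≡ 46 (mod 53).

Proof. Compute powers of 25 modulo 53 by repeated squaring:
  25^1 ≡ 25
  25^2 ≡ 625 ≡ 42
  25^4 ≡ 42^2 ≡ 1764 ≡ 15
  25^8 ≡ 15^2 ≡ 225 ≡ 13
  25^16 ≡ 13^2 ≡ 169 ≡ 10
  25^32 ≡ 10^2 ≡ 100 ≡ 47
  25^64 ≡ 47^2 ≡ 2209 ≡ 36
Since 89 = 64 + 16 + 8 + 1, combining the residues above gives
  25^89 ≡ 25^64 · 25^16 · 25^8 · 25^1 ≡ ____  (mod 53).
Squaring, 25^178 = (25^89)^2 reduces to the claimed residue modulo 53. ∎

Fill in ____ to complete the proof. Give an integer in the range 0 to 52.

25^64 · 25^16 · 25^8 · 25^1 ≡ 36 · 10 · 13 · 25 = 117000.
117000 mod 53 = 29, so 25^89 ≡ 29 (mod 53).

29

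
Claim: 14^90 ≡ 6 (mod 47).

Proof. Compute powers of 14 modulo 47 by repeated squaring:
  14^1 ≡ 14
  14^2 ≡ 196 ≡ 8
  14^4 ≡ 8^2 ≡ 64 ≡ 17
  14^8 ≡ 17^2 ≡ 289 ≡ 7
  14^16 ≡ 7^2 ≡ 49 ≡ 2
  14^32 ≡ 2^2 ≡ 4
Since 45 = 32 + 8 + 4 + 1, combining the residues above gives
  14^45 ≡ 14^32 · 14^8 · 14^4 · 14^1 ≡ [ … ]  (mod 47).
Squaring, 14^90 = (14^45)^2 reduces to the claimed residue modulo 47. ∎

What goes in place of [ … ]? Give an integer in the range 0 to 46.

37

Multiply the listed residues: 4 · 7 · 17 · 14 = 28 → 476 → 6664.
Reducing modulo 47: 6664 = 141·47 + 37, so 14^45 ≡ 37.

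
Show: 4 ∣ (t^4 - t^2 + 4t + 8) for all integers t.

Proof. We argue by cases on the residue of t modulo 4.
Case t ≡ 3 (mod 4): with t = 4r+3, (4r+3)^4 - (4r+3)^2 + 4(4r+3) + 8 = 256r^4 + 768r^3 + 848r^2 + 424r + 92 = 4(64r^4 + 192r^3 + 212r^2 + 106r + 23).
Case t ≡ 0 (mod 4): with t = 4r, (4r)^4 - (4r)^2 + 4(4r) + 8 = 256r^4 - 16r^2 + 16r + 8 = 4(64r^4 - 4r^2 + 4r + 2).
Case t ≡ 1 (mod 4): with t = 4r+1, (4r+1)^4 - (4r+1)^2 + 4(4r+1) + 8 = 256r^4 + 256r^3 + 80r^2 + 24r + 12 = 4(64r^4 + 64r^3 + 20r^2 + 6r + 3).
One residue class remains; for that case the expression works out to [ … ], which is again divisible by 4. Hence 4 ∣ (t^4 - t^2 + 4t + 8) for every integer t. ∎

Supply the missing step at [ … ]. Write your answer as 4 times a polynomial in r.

The residues treated are {3, 0, 1}, so the missing case is t ≡ 2 (mod 4); write t = 4r+2.
Then (4r+2)^4 - (4r+2)^2 + 4(4r+2) + 8 = 256r^4 + 512r^3 + 368r^2 + 128r + 28 = 4(64r^4 + 128r^3 + 92r^2 + 32r + 7).

4(64r^4 + 128r^3 + 92r^2 + 32r + 7)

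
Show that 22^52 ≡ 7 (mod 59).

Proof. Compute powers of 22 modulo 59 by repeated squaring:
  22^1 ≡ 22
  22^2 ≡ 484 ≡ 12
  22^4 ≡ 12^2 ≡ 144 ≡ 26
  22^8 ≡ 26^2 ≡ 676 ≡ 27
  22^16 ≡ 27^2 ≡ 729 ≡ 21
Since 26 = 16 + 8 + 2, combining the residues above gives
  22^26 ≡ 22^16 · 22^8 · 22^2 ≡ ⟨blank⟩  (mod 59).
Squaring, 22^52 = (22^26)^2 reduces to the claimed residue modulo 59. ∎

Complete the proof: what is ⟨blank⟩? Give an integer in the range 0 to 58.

19

Multiply the listed residues: 21 · 27 · 12 = 567 → 6804.
Reducing modulo 59: 6804 = 115·59 + 19, so 22^26 ≡ 19.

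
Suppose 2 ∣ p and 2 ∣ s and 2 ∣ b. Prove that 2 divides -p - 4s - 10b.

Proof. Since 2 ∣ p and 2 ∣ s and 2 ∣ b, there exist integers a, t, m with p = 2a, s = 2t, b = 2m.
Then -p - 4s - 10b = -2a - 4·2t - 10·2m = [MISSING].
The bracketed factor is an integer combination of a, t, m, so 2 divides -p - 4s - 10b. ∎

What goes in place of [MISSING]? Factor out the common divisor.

Pull the common 2 out of every term: -2a - 4·2t - 10·2m = 2(-a - 10m - 4t).
-a - 10m - 4t is an integer, which exhibits the divisibility.

2(-a - 10m - 4t)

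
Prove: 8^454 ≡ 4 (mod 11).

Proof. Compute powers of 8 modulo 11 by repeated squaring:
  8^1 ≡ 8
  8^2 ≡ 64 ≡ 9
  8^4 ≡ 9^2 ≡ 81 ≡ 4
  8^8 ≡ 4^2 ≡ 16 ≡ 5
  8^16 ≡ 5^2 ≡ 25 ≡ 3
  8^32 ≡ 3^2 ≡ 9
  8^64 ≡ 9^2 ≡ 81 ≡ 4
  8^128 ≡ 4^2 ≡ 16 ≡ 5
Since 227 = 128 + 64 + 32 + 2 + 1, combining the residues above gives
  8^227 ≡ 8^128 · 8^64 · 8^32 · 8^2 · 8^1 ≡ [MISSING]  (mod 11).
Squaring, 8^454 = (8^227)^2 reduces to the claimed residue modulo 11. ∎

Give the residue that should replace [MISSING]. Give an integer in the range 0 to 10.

Multiply the listed residues: 5 · 4 · 9 · 9 · 8 = 20 → 180 → 1620 → 12960.
Reducing modulo 11: 12960 = 1178·11 + 2, so 8^227 ≡ 2.

2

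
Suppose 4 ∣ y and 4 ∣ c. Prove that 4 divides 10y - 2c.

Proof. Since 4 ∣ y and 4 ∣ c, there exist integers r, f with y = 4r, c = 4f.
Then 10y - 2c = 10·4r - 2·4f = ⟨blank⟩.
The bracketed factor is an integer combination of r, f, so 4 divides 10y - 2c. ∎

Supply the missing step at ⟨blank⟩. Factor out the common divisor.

Pull the common 4 out of every term: 10·4r - 2·4f = 4(-2f + 10r).
-2f + 10r is an integer, which exhibits the divisibility.

4(-2f + 10r)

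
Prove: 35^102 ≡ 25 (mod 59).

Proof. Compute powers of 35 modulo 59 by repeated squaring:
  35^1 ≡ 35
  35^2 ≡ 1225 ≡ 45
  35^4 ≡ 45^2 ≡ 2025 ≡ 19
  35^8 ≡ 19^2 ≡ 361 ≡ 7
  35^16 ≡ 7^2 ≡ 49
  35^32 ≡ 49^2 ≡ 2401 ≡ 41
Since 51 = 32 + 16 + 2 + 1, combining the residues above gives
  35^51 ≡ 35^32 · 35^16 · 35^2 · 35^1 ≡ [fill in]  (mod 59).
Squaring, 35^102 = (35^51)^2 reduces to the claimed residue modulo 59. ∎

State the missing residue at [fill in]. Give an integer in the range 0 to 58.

5

Multiply the listed residues: 41 · 49 · 45 · 35 = 2009 → 90405 → 3164175.
Reducing modulo 59: 3164175 = 53630·59 + 5, so 35^51 ≡ 5.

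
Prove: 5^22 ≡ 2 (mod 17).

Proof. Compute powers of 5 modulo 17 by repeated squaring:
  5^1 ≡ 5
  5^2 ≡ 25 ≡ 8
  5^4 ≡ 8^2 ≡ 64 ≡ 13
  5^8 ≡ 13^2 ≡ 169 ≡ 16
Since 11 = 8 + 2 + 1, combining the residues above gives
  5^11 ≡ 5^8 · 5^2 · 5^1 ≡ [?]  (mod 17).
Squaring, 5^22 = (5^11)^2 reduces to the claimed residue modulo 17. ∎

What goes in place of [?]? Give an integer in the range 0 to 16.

5^8 · 5^2 · 5^1 ≡ 16 · 8 · 5 = 640.
640 mod 17 = 11, so 5^11 ≡ 11 (mod 17).

11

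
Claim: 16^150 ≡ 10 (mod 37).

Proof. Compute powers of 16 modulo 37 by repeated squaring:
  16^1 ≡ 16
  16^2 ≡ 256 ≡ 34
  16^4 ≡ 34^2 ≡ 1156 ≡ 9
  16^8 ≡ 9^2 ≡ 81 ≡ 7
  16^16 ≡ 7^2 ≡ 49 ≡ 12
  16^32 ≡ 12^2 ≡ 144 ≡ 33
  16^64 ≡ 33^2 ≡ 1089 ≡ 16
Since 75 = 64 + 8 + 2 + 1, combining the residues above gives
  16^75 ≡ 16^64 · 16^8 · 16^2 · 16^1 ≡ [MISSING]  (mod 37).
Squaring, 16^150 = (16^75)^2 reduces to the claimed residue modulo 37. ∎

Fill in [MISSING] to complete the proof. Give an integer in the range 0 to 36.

Multiply the listed residues: 16 · 7 · 34 · 16 = 112 → 3808 → 60928.
Reducing modulo 37: 60928 = 1646·37 + 26, so 16^75 ≡ 26.

26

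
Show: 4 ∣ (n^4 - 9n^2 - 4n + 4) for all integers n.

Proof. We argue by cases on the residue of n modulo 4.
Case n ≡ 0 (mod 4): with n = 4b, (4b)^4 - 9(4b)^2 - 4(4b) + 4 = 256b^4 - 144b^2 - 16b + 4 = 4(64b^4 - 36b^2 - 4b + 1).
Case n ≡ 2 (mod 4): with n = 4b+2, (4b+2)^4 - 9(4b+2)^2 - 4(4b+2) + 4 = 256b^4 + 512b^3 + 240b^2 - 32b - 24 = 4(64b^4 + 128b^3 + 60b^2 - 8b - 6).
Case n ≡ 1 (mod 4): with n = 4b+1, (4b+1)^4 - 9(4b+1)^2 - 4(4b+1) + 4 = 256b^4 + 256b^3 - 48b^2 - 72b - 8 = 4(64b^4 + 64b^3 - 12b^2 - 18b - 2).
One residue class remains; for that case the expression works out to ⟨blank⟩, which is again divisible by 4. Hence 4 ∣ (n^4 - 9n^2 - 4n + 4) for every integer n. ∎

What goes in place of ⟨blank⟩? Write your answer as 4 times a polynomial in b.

4(64b^4 + 192b^3 + 180b^2 + 50b - 2)

The residues treated are {0, 2, 1}, so the missing case is n ≡ 3 (mod 4); write n = 4b+3.
Then (4b+3)^4 - 9(4b+3)^2 - 4(4b+3) + 4 = 256b^4 + 768b^3 + 720b^2 + 200b - 8 = 4(64b^4 + 192b^3 + 180b^2 + 50b - 2).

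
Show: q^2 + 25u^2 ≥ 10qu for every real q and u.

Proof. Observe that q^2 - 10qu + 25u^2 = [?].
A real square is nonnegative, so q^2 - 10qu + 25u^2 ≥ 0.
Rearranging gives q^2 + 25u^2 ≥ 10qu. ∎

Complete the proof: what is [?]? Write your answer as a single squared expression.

(q - 5u)^2

The leading and trailing coefficients are 1^2 and 5^2, and 10 = 2·1·5, so the trinomial is (q - 5u)^2.
Hence q^2 - 10qu + 25u^2 ≥ 0.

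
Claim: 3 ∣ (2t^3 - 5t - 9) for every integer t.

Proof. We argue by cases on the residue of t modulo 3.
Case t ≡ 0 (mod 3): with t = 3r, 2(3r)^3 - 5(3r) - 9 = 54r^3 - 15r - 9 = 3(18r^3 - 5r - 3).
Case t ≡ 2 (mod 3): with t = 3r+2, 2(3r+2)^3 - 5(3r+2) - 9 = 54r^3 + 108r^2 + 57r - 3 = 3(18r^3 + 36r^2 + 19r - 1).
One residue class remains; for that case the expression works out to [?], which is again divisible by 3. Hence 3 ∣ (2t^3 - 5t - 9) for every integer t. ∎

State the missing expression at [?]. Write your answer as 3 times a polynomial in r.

3(18r^3 + 18r^2 + r - 4)

The residues treated are {0, 2}, so the missing case is t ≡ 1 (mod 3); write t = 3r+1.
Then 2(3r+1)^3 - 5(3r+1) - 9 = 54r^3 + 54r^2 + 3r - 12 = 3(18r^3 + 18r^2 + r - 4).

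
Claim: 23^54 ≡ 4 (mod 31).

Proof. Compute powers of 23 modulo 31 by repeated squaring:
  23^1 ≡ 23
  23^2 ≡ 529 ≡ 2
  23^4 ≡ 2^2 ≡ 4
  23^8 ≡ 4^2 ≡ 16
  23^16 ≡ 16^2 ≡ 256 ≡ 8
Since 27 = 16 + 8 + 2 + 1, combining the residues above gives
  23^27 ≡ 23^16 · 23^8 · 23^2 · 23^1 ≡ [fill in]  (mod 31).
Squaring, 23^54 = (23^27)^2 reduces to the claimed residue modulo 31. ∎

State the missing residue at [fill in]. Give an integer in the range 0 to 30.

23^16 · 23^8 · 23^2 · 23^1 ≡ 8 · 16 · 2 · 23 = 5888.
5888 mod 31 = 29, so 23^27 ≡ 29 (mod 31).

29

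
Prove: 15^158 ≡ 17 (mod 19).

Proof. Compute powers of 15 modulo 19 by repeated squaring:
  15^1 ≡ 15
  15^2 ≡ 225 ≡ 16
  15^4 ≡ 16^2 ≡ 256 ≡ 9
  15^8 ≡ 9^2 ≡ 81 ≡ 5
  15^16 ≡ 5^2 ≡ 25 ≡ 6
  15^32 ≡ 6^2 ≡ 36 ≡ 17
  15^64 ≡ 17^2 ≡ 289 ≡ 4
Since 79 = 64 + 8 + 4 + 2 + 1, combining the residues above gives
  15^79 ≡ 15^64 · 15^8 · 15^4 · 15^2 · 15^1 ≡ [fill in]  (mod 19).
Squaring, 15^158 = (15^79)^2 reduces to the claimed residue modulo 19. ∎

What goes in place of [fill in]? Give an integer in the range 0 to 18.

15^64 · 15^8 · 15^4 · 15^2 · 15^1 ≡ 4 · 5 · 9 · 16 · 15 = 43200.
43200 mod 19 = 13, so 15^79 ≡ 13 (mod 19).

13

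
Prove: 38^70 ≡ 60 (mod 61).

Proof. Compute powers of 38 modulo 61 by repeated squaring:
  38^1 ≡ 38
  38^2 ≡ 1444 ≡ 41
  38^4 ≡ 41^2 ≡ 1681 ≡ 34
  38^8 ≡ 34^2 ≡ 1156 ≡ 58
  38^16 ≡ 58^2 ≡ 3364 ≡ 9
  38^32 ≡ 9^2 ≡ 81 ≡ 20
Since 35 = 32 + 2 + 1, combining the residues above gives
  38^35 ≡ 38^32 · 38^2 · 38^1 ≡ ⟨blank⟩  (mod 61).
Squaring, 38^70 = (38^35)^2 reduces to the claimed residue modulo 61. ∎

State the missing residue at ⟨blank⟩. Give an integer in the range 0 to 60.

38^32 · 38^2 · 38^1 ≡ 20 · 41 · 38 = 31160.
31160 mod 61 = 50, so 38^35 ≡ 50 (mod 61).

50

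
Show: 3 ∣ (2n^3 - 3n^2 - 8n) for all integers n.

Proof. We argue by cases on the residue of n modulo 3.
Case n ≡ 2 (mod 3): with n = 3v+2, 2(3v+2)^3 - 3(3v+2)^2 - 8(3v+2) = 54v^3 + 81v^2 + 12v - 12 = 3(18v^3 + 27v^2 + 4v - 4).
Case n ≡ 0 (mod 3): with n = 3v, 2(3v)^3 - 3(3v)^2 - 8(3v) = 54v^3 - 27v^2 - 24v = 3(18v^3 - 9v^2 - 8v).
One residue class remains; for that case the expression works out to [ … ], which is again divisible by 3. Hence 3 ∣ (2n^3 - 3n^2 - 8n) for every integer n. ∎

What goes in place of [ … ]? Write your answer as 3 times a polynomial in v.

The residues treated are {2, 0}, so the missing case is n ≡ 1 (mod 3); write n = 3v+1.
Then 2(3v+1)^3 - 3(3v+1)^2 - 8(3v+1) = 54v^3 + 27v^2 - 24v - 9 = 3(18v^3 + 9v^2 - 8v - 3).

3(18v^3 + 9v^2 - 8v - 3)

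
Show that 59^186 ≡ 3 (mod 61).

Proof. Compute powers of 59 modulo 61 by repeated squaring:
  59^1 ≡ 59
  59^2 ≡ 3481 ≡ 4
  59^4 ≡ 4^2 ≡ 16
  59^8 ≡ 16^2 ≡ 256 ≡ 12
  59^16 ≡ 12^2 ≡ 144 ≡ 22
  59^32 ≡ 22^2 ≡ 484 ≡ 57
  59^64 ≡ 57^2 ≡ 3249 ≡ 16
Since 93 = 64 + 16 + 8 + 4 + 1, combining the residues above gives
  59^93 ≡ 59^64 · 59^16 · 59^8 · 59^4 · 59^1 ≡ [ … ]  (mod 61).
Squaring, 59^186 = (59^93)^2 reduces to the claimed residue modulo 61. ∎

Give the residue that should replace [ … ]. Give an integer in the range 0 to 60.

59^64 · 59^16 · 59^8 · 59^4 · 59^1 ≡ 16 · 22 · 12 · 16 · 59 = 3987456.
3987456 mod 61 = 8, so 59^93 ≡ 8 (mod 61).

8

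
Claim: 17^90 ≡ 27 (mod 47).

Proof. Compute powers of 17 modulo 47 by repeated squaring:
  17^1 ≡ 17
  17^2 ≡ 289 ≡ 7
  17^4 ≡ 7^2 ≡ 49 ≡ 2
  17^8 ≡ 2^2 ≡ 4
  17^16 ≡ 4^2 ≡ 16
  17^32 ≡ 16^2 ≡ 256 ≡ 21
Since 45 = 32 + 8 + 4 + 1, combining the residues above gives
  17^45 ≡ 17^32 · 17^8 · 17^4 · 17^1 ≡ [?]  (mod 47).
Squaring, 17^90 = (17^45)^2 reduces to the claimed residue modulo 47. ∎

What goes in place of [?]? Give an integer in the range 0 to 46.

Multiply the listed residues: 21 · 4 · 2 · 17 = 84 → 168 → 2856.
Reducing modulo 47: 2856 = 60·47 + 36, so 17^45 ≡ 36.

36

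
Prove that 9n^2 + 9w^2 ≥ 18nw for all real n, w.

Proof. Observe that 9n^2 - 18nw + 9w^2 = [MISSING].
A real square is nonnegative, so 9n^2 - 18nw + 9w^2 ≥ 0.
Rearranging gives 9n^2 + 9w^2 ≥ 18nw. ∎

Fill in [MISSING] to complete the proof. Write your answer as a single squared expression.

(3n - 3w)^2

The leading and trailing coefficients are 3^2 and 3^2, and 18 = 2·3·3, so the trinomial is (3n - 3w)^2.
Hence 9n^2 - 18nw + 9w^2 ≥ 0.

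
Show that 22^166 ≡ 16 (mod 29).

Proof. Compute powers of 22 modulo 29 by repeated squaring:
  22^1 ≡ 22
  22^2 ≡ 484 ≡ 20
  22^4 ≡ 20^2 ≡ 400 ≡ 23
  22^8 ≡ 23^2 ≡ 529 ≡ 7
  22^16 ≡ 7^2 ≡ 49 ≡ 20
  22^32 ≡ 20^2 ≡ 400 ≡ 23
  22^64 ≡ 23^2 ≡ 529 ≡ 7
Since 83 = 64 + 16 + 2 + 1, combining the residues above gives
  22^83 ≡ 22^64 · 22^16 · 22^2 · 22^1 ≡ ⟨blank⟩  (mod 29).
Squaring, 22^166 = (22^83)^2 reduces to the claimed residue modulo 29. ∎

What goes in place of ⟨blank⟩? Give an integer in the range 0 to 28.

4

22^64 · 22^16 · 22^2 · 22^1 ≡ 7 · 20 · 20 · 22 = 61600.
61600 mod 29 = 4, so 22^83 ≡ 4 (mod 29).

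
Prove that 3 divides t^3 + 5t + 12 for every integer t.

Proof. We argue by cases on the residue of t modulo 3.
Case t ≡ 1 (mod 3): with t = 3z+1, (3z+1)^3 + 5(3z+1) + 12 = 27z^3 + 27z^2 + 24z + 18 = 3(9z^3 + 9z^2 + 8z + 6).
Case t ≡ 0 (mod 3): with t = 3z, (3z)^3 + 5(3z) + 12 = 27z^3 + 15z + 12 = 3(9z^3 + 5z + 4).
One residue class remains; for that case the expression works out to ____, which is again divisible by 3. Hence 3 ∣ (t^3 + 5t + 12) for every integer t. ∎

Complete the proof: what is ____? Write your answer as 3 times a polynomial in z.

3(9z^3 + 18z^2 + 17z + 10)

The residues treated are {1, 0}, so the missing case is t ≡ 2 (mod 3); write t = 3z+2.
Then (3z+2)^3 + 5(3z+2) + 12 = 27z^3 + 54z^2 + 51z + 30 = 3(9z^3 + 18z^2 + 17z + 10).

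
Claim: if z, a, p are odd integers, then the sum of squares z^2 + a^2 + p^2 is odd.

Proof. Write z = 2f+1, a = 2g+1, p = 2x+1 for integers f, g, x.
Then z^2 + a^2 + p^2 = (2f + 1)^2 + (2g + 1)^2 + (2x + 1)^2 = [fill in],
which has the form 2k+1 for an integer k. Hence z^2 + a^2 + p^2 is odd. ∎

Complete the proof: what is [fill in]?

(2f + 1)^2 + (2g + 1)^2 + (2x + 1)^2 = 4f^2 + 4f + 4g^2 + 4g + 4x^2 + 4x + 3
= 2(2f^2 + 2f + 2g^2 + 2g + 2x^2 + 2x + 1) + 1.
Since 2f^2 + 2f + 2g^2 + 2g + 2x^2 + 2x + 1 is an integer, the sum of squares is of the form 2k+1 for an integer k.

2(2f^2 + 2f + 2g^2 + 2g + 2x^2 + 2x + 1) + 1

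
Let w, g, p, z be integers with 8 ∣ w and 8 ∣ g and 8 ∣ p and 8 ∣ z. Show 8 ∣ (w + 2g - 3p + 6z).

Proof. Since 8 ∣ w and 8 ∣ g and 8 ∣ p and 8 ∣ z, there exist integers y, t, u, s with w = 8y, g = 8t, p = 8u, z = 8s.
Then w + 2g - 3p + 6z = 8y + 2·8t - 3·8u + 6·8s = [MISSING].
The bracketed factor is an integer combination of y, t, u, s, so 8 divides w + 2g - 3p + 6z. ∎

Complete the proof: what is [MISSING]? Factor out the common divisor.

8(6s + 2t - 3u + y)

Pull the common 8 out of every term: 8y + 2·8t - 3·8u + 6·8s = 8(6s + 2t - 3u + y).
6s + 2t - 3u + y is an integer, which exhibits the divisibility.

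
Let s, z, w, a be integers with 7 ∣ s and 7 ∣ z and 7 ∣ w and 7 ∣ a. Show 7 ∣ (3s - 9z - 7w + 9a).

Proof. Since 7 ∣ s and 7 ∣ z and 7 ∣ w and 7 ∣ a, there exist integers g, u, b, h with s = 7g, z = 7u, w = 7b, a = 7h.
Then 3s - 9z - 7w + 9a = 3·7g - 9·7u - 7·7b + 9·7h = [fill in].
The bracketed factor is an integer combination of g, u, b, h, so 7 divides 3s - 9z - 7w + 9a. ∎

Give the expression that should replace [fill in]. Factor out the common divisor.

7(-7b + 3g + 9h - 9u)

Pull the common 7 out of every term: 3·7g - 9·7u - 7·7b + 9·7h = 7(-7b + 3g + 9h - 9u).
-7b + 3g + 9h - 9u is an integer, which exhibits the divisibility.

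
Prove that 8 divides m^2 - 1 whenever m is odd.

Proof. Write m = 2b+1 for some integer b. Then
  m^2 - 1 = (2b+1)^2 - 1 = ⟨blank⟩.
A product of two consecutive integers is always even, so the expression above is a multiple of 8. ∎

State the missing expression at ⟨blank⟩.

4b(b + 1)

(2b+1)^2 - 1 = 4b^2 + 4b + 1 - 1 = 4b^2 + 4b = 4b(b+1).
Since b and b+1 are consecutive, b(b+1) is even, and 4·(even) is a multiple of 8.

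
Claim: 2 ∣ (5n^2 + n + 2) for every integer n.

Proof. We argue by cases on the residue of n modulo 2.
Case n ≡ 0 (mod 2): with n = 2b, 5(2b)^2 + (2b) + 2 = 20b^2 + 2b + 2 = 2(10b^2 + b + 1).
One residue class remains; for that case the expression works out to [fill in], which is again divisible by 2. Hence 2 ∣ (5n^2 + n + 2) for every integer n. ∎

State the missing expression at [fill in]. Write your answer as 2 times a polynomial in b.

2(10b^2 + 11b + 4)

Only n ≡ 1 (mod 2) is unaccounted for. Put n = 2b+1:
5(2b+1)^2 + (2b+1) + 2 expands to 20b^2 + 22b + 8,
and factoring out 2 leaves 2(10b^2 + 11b + 4).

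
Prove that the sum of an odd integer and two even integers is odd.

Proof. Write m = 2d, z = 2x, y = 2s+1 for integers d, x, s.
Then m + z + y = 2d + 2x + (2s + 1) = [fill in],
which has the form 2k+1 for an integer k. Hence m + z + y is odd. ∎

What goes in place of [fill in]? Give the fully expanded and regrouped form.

2d + 2x + (2s + 1) = 2d + 2s + 2x + 1
= 2(d + s + x) + 1.
Since d + s + x is an integer, the sum is of the form 2k+1 for an integer k.

2(d + s + x) + 1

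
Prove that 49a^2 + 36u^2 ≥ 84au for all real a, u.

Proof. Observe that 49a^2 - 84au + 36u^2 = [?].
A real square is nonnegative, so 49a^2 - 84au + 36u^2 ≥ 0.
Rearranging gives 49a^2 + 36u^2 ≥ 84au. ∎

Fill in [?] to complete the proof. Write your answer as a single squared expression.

(7a - 6u)^2

The leading and trailing coefficients are 7^2 and 6^2, and 84 = 2·7·6, so the trinomial is (7a - 6u)^2.
Hence 49a^2 - 84au + 36u^2 ≥ 0.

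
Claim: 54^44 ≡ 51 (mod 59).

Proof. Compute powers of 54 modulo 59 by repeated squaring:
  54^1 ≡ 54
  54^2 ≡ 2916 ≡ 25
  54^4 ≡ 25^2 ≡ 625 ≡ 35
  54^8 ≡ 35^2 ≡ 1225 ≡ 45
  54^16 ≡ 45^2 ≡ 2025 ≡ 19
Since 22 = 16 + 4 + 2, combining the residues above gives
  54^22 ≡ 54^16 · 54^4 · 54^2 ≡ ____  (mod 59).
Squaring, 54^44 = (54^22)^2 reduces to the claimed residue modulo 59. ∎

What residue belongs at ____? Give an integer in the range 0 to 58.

Multiply the listed residues: 19 · 35 · 25 = 665 → 16625.
Reducing modulo 59: 16625 = 281·59 + 46, so 54^22 ≡ 46.

46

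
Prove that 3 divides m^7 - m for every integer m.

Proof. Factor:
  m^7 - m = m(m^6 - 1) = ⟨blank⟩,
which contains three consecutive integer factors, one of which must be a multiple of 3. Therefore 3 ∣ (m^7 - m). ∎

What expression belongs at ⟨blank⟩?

m^6 - 1 = (m^2 - 1)(m^4 + m^2 + 1), and m^2 - 1 = (m-1)(m+1).
So m(m^6 - 1) = (m - 1)m(m + 1)(m^4 + m^2 + 1).

(m - 1)m(m + 1)(m^4 + m^2 + 1)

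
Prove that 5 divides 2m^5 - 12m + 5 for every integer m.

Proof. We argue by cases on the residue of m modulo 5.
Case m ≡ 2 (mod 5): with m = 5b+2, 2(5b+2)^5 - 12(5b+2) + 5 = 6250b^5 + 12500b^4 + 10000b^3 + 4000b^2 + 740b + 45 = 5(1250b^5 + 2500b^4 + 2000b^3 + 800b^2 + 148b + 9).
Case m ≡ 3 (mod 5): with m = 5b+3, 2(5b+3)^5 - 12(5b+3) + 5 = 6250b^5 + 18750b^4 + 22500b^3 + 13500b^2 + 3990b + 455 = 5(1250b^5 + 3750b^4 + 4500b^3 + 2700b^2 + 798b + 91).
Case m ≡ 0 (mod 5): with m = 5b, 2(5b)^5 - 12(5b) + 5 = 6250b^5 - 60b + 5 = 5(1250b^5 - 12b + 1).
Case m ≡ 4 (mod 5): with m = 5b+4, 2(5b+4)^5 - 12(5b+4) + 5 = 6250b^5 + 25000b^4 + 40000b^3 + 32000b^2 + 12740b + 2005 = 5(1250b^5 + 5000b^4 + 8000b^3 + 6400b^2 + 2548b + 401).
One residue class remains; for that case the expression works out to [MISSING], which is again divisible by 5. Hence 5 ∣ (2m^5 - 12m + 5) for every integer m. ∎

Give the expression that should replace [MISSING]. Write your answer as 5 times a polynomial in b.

The residues treated are {2, 3, 0, 4}, so the missing case is m ≡ 1 (mod 5); write m = 5b+1.
Then 2(5b+1)^5 - 12(5b+1) + 5 = 6250b^5 + 6250b^4 + 2500b^3 + 500b^2 - 10b - 5 = 5(1250b^5 + 1250b^4 + 500b^3 + 100b^2 - 2b - 1).

5(1250b^5 + 1250b^4 + 500b^3 + 100b^2 - 2b - 1)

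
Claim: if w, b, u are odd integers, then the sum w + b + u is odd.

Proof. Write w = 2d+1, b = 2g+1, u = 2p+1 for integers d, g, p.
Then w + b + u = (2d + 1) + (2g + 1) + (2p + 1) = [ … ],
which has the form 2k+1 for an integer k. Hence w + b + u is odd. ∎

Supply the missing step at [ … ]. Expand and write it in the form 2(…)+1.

2(d + g + p + 1) + 1

Expanding: (2d + 1) + (2g + 1) + (2p + 1) = 2d + 2g + 2p + 3.
Every term except the constant is even, so this is 2(d + g + p + 1) + 1,
and d + g + p + 1 ∈ ℤ gives the required form.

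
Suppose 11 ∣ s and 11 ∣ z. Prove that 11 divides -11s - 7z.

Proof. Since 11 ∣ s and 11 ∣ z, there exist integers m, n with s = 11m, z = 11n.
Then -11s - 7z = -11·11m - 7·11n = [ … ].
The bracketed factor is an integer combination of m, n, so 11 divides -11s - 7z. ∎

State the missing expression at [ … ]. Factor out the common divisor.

Pull the common 11 out of every term: -11·11m - 7·11n = 11(-11m - 7n).
-11m - 7n is an integer, which exhibits the divisibility.

11(-11m - 7n)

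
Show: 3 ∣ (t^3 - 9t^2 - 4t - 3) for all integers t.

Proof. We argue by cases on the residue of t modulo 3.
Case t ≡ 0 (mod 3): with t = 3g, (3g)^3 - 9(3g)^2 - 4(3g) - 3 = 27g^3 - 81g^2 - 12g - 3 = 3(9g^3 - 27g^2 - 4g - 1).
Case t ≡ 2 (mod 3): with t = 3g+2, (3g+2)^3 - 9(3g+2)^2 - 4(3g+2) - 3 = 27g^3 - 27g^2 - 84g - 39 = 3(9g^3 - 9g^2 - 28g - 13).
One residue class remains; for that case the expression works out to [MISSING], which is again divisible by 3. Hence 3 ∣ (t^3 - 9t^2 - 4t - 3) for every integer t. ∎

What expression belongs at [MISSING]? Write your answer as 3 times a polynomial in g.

Only t ≡ 1 (mod 3) is unaccounted for. Put t = 3g+1:
(3g+1)^3 - 9(3g+1)^2 - 4(3g+1) - 3 expands to 27g^3 - 54g^2 - 57g - 15,
and factoring out 3 leaves 3(9g^3 - 18g^2 - 19g - 5).

3(9g^3 - 18g^2 - 19g - 5)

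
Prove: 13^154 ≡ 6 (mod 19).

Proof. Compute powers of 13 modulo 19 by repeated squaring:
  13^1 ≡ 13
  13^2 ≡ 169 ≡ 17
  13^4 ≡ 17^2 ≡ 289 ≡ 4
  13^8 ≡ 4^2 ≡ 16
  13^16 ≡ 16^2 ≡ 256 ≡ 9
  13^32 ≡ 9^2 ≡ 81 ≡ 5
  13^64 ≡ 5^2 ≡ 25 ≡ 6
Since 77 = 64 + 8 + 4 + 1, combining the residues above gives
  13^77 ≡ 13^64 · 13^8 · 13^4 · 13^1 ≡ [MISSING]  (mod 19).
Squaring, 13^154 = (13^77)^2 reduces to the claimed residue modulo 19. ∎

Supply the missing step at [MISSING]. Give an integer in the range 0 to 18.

Multiply the listed residues: 6 · 16 · 4 · 13 = 96 → 384 → 4992.
Reducing modulo 19: 4992 = 262·19 + 14, so 13^77 ≡ 14.

14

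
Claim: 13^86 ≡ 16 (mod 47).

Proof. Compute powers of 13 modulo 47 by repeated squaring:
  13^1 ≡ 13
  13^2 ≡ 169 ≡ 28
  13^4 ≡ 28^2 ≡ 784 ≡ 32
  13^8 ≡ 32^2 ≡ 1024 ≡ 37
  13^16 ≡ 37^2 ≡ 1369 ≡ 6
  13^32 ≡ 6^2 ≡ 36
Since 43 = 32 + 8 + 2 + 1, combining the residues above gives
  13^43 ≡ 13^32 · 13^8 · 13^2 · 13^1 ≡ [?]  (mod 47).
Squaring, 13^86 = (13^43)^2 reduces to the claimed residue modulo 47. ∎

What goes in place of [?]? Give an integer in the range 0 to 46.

43

13^32 · 13^8 · 13^2 · 13^1 ≡ 36 · 37 · 28 · 13 = 484848.
484848 mod 47 = 43, so 13^43 ≡ 43 (mod 47).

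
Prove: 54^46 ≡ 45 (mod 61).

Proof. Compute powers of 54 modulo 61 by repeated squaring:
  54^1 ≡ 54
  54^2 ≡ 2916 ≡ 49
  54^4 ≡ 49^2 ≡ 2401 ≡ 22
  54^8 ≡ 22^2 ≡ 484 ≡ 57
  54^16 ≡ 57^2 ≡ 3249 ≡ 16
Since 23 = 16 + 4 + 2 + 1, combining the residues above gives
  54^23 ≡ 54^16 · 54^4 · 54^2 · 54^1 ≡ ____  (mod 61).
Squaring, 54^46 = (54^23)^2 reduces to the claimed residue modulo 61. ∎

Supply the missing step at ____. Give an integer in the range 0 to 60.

54^16 · 54^4 · 54^2 · 54^1 ≡ 16 · 22 · 49 · 54 = 931392.
931392 mod 61 = 44, so 54^23 ≡ 44 (mod 61).

44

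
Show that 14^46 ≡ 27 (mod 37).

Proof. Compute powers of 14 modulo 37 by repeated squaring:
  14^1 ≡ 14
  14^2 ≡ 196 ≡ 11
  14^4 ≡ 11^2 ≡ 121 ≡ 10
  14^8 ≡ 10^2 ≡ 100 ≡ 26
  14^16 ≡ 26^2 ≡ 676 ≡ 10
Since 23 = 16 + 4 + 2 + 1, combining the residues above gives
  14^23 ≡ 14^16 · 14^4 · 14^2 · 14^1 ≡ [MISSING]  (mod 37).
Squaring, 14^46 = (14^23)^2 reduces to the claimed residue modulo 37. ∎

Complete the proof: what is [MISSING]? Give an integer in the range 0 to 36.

Multiply the listed residues: 10 · 10 · 11 · 14 = 100 → 1100 → 15400.
Reducing modulo 37: 15400 = 416·37 + 8, so 14^23 ≡ 8.

8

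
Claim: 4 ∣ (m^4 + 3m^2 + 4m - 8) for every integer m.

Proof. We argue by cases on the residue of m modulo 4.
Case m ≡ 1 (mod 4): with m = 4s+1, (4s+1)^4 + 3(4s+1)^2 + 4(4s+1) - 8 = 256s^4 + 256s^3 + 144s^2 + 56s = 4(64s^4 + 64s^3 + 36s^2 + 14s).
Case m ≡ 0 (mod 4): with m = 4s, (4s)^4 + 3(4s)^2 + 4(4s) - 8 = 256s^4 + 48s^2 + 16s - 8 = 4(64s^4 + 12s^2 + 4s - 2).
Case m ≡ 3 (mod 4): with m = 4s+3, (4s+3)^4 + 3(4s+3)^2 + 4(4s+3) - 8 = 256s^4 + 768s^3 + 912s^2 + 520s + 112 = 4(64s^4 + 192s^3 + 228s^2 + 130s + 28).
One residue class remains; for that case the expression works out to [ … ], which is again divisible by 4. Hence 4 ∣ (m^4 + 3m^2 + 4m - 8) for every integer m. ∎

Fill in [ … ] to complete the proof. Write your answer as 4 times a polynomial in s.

4(64s^4 + 128s^3 + 108s^2 + 48s + 7)

Only m ≡ 2 (mod 4) is unaccounted for. Put m = 4s+2:
(4s+2)^4 + 3(4s+2)^2 + 4(4s+2) - 8 expands to 256s^4 + 512s^3 + 432s^2 + 192s + 28,
and factoring out 4 leaves 4(64s^4 + 128s^3 + 108s^2 + 48s + 7).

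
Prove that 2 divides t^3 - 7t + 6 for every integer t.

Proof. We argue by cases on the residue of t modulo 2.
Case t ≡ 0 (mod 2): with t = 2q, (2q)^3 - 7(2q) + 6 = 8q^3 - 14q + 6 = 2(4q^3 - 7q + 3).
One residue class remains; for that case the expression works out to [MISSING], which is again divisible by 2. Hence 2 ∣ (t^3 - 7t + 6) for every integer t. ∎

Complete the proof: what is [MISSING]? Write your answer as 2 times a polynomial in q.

2(4q^3 + 6q^2 - 4q)

The residues treated are {0}, so the missing case is t ≡ 1 (mod 2); write t = 2q+1.
Then (2q+1)^3 - 7(2q+1) + 6 = 8q^3 + 12q^2 - 8q = 2(4q^3 + 6q^2 - 4q).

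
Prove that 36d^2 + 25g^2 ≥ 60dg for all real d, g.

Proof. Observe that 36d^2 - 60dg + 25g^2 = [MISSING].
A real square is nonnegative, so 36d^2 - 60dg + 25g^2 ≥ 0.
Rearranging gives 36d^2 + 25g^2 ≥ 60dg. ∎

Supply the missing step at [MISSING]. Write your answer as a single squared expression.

(6d - 5g)^2

36d^2 - 60dg + 25g^2 is a perfect-square trinomial: the outer terms are (6d)^2 and (5g)^2, and the cross term is -2·6d·5g.
So 36d^2 - 60dg + 25g^2 = (6d - 5g)^2 ≥ 0.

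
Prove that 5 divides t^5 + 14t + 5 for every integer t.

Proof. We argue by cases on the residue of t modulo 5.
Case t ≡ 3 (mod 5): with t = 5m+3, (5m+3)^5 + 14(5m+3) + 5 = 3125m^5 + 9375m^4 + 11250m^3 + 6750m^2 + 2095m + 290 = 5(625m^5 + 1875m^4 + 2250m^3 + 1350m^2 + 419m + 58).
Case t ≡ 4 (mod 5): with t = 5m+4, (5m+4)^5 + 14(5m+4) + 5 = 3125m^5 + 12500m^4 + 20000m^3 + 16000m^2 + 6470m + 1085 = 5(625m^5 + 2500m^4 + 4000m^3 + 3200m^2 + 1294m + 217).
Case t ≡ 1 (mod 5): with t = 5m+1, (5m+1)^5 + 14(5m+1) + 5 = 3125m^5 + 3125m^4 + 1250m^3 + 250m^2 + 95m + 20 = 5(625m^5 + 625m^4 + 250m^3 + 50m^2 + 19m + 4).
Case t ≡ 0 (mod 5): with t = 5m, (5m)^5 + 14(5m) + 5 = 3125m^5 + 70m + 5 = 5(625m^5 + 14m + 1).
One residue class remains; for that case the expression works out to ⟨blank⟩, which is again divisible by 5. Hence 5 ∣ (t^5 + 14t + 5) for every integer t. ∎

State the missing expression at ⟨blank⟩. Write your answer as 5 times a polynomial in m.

5(625m^5 + 1250m^4 + 1000m^3 + 400m^2 + 94m + 13)

The residues treated are {3, 4, 1, 0}, so the missing case is t ≡ 2 (mod 5); write t = 5m+2.
Then (5m+2)^5 + 14(5m+2) + 5 = 3125m^5 + 6250m^4 + 5000m^3 + 2000m^2 + 470m + 65 = 5(625m^5 + 1250m^4 + 1000m^3 + 400m^2 + 94m + 13).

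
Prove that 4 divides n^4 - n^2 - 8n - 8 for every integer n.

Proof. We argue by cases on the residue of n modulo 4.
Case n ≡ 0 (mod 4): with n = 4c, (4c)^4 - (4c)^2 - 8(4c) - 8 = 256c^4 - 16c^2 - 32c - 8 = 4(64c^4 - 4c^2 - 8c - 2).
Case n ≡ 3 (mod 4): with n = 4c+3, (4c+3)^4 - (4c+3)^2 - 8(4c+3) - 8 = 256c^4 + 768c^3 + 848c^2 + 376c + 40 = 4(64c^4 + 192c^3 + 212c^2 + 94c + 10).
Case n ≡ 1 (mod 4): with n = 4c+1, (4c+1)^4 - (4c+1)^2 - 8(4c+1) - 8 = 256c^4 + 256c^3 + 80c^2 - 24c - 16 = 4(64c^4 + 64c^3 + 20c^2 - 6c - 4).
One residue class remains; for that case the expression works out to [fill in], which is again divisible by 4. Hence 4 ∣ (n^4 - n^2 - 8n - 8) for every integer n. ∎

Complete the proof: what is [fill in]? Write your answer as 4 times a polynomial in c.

Only n ≡ 2 (mod 4) is unaccounted for. Put n = 4c+2:
(4c+2)^4 - (4c+2)^2 - 8(4c+2) - 8 expands to 256c^4 + 512c^3 + 368c^2 + 80c - 12,
and factoring out 4 leaves 4(64c^4 + 128c^3 + 92c^2 + 20c - 3).

4(64c^4 + 128c^3 + 92c^2 + 20c - 3)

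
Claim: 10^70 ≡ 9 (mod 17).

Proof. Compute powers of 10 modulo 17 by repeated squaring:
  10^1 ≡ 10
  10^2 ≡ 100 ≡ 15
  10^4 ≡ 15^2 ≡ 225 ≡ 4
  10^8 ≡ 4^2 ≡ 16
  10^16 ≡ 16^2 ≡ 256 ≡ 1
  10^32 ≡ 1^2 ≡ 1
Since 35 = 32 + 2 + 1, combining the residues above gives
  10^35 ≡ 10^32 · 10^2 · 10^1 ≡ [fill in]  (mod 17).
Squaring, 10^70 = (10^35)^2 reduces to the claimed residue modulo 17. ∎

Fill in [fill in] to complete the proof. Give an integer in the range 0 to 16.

10^32 · 10^2 · 10^1 ≡ 1 · 15 · 10 = 150.
150 mod 17 = 14, so 10^35 ≡ 14 (mod 17).

14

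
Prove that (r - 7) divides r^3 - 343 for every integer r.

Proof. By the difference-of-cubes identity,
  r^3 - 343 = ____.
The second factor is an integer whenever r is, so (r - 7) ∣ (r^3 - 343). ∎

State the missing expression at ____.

a^3 - b^3 = (a - b)(a^2 + ab + b^2). With a = r, b = 7:
r^3 - 343 = (r - 7)(r^2 + 7r + 49).

(r - 7)(r^2 + 7r + 49)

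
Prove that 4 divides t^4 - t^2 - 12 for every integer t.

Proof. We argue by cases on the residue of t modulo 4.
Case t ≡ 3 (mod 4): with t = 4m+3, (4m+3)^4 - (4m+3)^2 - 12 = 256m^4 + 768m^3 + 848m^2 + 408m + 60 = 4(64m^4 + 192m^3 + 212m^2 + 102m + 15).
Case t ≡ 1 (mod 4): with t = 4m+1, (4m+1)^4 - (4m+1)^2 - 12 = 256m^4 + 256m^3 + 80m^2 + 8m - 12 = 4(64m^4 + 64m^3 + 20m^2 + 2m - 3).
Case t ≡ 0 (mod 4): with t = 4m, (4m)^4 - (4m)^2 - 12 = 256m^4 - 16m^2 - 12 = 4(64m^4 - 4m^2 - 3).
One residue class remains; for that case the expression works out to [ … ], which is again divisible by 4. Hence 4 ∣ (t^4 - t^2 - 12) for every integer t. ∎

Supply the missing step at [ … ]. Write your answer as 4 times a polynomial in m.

4(64m^4 + 128m^3 + 92m^2 + 28m)

The residues treated are {3, 1, 0}, so the missing case is t ≡ 2 (mod 4); write t = 4m+2.
Then (4m+2)^4 - (4m+2)^2 - 12 = 256m^4 + 512m^3 + 368m^2 + 112m = 4(64m^4 + 128m^3 + 92m^2 + 28m).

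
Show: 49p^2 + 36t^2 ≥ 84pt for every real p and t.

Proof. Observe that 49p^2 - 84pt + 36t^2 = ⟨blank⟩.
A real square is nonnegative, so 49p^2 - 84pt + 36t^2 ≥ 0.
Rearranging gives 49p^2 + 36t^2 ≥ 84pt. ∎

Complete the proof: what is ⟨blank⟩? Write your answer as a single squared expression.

(7p - 6t)^2

The leading and trailing coefficients are 7^2 and 6^2, and 84 = 2·7·6, so the trinomial is (7p - 6t)^2.
Hence 49p^2 - 84pt + 36t^2 ≥ 0.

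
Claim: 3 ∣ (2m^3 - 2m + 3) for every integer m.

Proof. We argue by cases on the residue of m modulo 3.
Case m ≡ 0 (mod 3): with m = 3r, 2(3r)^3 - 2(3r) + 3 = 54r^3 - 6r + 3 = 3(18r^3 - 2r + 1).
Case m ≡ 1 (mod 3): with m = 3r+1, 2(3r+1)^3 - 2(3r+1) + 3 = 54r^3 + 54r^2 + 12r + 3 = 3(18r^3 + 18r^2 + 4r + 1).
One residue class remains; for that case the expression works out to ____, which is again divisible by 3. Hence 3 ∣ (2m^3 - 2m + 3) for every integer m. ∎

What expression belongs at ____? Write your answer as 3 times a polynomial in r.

The residues treated are {0, 1}, so the missing case is m ≡ 2 (mod 3); write m = 3r+2.
Then 2(3r+2)^3 - 2(3r+2) + 3 = 54r^3 + 108r^2 + 66r + 15 = 3(18r^3 + 36r^2 + 22r + 5).

3(18r^3 + 36r^2 + 22r + 5)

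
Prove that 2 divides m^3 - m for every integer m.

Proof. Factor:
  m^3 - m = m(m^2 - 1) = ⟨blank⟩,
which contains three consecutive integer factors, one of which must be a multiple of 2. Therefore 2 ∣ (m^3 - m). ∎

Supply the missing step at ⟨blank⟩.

(m - 1)m(m + 1)

m(m^2 - 1) = m(m - 1)(m + 1) = (m - 1)m(m + 1).
These three factors are consecutive integers, so their product is divisible by 2.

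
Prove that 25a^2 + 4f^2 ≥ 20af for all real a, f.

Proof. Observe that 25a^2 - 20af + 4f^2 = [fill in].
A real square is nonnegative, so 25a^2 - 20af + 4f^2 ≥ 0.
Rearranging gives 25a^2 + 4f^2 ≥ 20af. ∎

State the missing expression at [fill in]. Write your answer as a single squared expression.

(5a - 2f)^2

25a^2 - 20af + 4f^2 is a perfect-square trinomial: the outer terms are (5a)^2 and (2f)^2, and the cross term is -2·5a·2f.
So 25a^2 - 20af + 4f^2 = (5a - 2f)^2 ≥ 0.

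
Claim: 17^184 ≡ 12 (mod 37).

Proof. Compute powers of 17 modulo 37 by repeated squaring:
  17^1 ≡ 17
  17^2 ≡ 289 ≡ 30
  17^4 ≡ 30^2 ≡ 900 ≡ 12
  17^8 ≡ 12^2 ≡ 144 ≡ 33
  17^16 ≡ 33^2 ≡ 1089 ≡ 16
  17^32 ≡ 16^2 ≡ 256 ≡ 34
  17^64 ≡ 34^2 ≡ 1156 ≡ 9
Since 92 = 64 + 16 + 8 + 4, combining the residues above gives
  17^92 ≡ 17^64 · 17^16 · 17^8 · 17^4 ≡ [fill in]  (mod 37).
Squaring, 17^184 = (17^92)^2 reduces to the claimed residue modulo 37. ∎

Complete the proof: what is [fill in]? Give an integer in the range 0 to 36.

7

17^64 · 17^16 · 17^8 · 17^4 ≡ 9 · 16 · 33 · 12 = 57024.
57024 mod 37 = 7, so 17^92 ≡ 7 (mod 37).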